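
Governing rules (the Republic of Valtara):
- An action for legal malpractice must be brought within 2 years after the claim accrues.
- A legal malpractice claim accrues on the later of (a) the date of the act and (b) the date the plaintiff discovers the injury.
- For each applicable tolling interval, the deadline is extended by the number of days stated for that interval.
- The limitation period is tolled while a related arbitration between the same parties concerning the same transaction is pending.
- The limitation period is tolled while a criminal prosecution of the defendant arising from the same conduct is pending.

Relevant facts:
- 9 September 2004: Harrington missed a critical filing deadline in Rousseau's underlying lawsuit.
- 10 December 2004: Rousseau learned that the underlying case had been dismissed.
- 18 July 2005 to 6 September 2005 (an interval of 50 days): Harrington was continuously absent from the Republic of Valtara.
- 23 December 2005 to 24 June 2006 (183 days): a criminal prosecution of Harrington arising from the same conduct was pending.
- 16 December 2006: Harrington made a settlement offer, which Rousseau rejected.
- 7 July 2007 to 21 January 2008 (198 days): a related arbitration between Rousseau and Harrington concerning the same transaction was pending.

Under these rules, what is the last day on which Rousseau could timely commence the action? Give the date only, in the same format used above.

The claim accrued on 10 December 2004 — the later of the 9 September 2004 act and the 10 December 2004 discovery.
The untolled deadline — 2 years after 10 December 2004 — is 10 December 2006.
Because the pending criminal prosecution ran from 23 December 2005 to 24 June 2006, the deadline is extended by 183 days to 11 June 2007.
By the time the pending related arbitration began on 7 July 2007, the limitation period had already expired on 11 June 2007; that interval cannot revive it.
No stated provision tolls the period for the defendant's absence, so the interval from 18 July 2005 to 6 September 2005 has no effect on the deadline.
None of the other events listed affects the running of the period under the stated rules.

11 June 2007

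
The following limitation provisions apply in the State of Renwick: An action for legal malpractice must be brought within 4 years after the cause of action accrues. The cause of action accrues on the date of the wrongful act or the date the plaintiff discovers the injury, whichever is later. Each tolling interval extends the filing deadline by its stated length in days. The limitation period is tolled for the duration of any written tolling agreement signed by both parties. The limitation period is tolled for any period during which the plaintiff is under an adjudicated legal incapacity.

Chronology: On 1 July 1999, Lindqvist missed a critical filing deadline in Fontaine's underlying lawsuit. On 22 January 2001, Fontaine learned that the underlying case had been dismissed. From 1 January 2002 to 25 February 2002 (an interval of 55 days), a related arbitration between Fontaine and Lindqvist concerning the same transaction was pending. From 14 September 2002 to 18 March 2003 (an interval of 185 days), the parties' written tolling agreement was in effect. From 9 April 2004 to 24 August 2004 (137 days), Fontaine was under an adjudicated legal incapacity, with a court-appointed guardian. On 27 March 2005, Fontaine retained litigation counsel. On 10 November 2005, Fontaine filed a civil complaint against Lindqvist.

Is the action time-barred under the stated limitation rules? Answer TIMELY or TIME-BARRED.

TIMELY

The claim accrued on 22 January 2001 — the later of the 1 July 1999 act and the 22 January 2001 discovery.
The untolled deadline — 4 years after 22 January 2001 — is 22 January 2005.
The period was tolled for 185 days by the written tolling agreement (14 September 2002 to 18 March 2003), pushing the deadline to 26 July 2005.
Because the plaintiff's legal incapacity ran from 9 April 2004 to 24 August 2004, the deadline is extended by 137 days to 10 December 2005.
No stated provision tolls the period for a pending arbitration, so the interval from 1 January 2002 to 25 February 2002 has no effect on the deadline.
The other events in the timeline have no effect on the limitation period under the stated rules.
Filing on 10 November 2005 beat the 10 December 2005 deadline — the action is timely.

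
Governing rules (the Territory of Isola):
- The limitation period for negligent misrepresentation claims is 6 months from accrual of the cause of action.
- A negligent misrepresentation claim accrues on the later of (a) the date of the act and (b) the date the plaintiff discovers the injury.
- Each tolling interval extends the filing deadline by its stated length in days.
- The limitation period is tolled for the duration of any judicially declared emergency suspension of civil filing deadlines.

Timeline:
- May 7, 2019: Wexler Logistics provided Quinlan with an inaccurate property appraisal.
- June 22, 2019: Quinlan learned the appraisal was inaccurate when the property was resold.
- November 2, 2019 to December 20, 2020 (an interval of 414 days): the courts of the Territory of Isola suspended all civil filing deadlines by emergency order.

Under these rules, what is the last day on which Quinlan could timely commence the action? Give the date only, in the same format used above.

February 8, 2021

Taking the later of the act (May 7, 2019) and discovery (June 22, 2019), the claim accrued on June 22, 2019.
Adding the 6 months base period to June 22, 2019 gives a deadline of December 22, 2019, before any tolling.
The emergency suspension of filing deadlines from November 2, 2019 to December 20, 2020 tolled the period for 414 days, extending the deadline to February 8, 2021.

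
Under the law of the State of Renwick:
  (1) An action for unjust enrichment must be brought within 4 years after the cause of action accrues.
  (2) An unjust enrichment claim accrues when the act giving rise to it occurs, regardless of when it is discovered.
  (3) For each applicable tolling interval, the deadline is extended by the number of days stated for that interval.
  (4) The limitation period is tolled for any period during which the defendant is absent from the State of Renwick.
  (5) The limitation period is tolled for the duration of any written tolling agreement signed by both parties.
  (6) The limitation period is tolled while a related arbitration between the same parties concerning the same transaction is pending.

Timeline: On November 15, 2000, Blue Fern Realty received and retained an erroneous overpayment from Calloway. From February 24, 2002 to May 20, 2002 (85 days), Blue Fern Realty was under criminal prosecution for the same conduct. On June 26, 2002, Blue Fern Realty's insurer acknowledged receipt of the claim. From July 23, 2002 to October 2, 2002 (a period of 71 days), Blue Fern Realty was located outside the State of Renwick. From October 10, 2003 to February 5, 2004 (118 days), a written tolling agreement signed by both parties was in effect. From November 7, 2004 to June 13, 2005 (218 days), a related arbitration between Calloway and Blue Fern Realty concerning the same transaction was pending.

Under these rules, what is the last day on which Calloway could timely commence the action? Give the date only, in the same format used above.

The cause of action accrued on November 15, 2000, the date of the act.
Adding the 4 years base period to November 15, 2000 gives a deadline of November 15, 2004, before any tolling.
The period was tolled for 71 days by the defendant's absence from the jurisdiction (July 23, 2002 to October 2, 2002), pushing the deadline to January 25, 2005.
Because the written tolling agreement ran from October 10, 2003 to February 5, 2004, the deadline is extended by 118 days to May 23, 2005.
The pending related arbitration from November 7, 2004 to June 13, 2005 tolled the period for 218 days, extending the deadline to December 27, 2005.
Although a criminal prosecution ran from February 24, 2002 to May 20, 2002, the stated rules do not make that a tolling event, so it is disregarded.
Nothing else in the chronology tolls or restarts the period.

December 27, 2005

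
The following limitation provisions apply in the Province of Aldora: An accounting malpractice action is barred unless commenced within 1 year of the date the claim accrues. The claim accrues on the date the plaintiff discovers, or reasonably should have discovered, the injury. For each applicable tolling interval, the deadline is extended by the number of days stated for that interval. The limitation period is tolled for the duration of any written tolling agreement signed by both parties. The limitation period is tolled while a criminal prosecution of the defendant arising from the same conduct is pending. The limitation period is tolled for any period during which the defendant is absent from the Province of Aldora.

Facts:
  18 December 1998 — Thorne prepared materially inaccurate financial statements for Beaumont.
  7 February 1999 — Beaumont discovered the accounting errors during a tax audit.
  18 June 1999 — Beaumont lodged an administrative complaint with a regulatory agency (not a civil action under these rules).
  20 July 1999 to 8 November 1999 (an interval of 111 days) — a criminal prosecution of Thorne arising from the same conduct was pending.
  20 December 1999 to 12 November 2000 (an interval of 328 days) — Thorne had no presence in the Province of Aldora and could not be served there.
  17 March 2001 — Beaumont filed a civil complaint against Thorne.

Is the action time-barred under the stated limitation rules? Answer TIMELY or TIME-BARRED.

The claim did not accrue until Beaumont discovered the injury on 7 February 1999; the 18 December 1998 act date does not start the clock under the stated rule.
The untolled deadline — 1 year after 7 February 1999 — is 7 February 2000.
The pending criminal prosecution from 20 July 1999 to 8 November 1999 tolled the period for 111 days, extending the deadline to 28 May 2000.
Because the defendant's absence from the jurisdiction ran from 20 December 1999 to 12 November 2000, the deadline is extended by 328 days to 21 April 2001.
Nothing else in the chronology tolls or restarts the period.
The 17 March 2001 filing precedes the 21 April 2001 deadline; the claim is timely.

TIMELY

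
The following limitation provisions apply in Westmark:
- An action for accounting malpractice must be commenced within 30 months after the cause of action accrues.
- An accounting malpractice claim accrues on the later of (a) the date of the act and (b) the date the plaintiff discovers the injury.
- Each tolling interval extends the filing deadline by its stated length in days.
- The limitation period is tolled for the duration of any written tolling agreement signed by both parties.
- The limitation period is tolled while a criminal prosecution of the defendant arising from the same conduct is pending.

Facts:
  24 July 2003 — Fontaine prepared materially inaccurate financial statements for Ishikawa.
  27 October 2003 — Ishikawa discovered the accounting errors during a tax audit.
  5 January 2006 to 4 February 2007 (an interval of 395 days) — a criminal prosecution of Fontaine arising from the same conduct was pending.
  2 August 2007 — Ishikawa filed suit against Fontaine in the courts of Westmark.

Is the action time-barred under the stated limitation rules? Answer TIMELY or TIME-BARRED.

Taking the later of the act (24 July 2003) and discovery (27 October 2003), the claim accrued on 27 October 2003.
The untolled deadline — 30 months after 27 October 2003 — is 27 April 2006.
Because the pending criminal prosecution ran from 5 January 2006 to 4 February 2007, the deadline is extended by 395 days to 27 May 2007.
Ishikawa filed on 2 August 2007, after the 27 May 2007 deadline, so the action is time-barred.

TIME-BARRED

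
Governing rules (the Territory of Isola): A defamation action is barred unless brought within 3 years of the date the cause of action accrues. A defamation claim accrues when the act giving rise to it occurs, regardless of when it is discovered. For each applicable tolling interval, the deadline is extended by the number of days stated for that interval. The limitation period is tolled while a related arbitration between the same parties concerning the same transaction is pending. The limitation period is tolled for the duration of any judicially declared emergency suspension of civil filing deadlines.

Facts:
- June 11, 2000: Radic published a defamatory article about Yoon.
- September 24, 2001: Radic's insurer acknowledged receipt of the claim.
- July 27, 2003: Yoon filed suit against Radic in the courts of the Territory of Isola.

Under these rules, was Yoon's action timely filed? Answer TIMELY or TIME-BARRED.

The cause of action accrued on June 11, 2000, the date of the act.
The untolled deadline — 3 years after June 11, 2000 — is June 11, 2003.
None of the other events listed affects the running of the period under the stated rules.
Yoon filed on July 27, 2003, after the June 11, 2003 deadline, so the action is time-barred.

TIME-BARRED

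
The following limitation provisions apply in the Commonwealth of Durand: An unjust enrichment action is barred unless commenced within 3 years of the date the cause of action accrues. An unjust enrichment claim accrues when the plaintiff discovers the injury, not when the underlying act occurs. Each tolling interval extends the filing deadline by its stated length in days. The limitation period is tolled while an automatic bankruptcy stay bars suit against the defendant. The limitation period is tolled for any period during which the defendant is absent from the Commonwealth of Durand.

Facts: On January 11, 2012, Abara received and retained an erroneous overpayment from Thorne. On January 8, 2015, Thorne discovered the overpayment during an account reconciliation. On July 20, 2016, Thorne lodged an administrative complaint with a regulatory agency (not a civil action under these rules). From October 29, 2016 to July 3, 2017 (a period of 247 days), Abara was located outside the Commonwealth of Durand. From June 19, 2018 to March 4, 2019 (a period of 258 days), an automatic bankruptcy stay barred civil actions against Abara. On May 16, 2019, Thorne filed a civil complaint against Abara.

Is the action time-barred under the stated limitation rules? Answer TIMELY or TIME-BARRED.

TIMELY

Accrual is tied to discovery, so the period began on January 8, 2015 rather than on January 11, 2012 when the act occurred.
The untolled deadline — 3 years after January 8, 2015 — is January 8, 2018.
The defendant's absence from the jurisdiction from October 29, 2016 to July 3, 2017 tolled the period for 247 days, extending the deadline to September 12, 2018.
Because the automatic bankruptcy stay ran from June 19, 2018 to March 4, 2019, the deadline is extended by 258 days to May 28, 2019.
The other events in the timeline have no effect on the limitation period under the stated rules.
The May 16, 2019 filing precedes the May 28, 2019 deadline; the claim is timely.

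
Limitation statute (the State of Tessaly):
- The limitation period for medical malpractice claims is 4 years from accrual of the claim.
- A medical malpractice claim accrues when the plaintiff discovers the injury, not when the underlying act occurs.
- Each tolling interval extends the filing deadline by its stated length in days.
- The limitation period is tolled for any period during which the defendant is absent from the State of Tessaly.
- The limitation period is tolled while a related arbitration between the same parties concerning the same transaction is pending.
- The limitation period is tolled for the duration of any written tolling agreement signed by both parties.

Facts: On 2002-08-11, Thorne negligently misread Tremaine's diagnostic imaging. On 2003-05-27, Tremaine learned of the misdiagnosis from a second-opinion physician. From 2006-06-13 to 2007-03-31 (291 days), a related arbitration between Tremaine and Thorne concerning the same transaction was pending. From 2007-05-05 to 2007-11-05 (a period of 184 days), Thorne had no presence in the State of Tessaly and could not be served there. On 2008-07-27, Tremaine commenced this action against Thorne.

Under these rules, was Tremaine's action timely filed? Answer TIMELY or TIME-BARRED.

TIMELY

Accrual is tied to discovery, so the period began on 2003-05-27 rather than on 2002-08-11 when the act occurred.
The untolled deadline — 4 years after 2003-05-27 — is 2007-05-27.
The period was tolled for 291 days by the pending related arbitration (2006-06-13 to 2007-03-31), pushing the deadline to 2008-03-13.
The defendant's absence from the jurisdiction from 2007-05-05 to 2007-11-05 tolled the period for 184 days, extending the deadline to 2008-09-13.
Tremaine filed on 2008-07-27, before the 2008-09-13 deadline, so the action is timely.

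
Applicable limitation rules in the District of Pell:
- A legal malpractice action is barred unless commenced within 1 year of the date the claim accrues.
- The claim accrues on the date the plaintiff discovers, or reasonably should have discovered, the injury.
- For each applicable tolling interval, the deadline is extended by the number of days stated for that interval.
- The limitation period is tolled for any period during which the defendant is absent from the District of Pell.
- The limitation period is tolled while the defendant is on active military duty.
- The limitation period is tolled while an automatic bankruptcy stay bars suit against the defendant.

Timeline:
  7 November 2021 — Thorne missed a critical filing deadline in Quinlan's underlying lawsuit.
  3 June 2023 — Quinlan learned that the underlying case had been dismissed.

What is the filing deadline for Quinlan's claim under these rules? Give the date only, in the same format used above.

3 June 2024

Under the discovery rule, the claim accrued on 3 June 2023, when Quinlan discovered the injury — not on the 7 November 2021 date of the underlying act.
The untolled deadline — 1 year after 3 June 2023 — is 3 June 2024.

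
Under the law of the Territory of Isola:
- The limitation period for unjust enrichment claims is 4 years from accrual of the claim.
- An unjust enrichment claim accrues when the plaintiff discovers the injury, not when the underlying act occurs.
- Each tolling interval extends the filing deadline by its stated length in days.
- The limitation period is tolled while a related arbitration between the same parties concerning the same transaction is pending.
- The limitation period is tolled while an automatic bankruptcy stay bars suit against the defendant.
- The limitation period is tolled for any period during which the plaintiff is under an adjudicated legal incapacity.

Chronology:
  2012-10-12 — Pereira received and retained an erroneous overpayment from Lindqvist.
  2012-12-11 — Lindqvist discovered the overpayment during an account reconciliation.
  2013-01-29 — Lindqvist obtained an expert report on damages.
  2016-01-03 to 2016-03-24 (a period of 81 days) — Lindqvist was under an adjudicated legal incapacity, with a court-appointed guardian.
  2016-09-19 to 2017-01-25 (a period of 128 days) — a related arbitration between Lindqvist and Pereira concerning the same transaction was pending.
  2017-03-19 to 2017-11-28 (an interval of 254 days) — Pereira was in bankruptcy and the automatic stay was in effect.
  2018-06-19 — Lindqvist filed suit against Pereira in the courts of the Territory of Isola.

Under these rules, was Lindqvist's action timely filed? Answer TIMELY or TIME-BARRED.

The claim did not accrue until Lindqvist discovered the injury on 2012-12-11; the 2012-10-12 act date does not start the clock under the stated rule.
Adding the 4 years base period to 2012-12-11 gives a deadline of 2016-12-11, before any tolling.
Because the plaintiff's legal incapacity ran from 2016-01-03 to 2016-03-24, the deadline is extended by 81 days to 2017-03-02.
The pending related arbitration from 2016-09-19 to 2017-01-25 tolled the period for 128 days, extending the deadline to 2017-07-08.
The period was tolled for 254 days by the automatic bankruptcy stay (2017-03-19 to 2017-11-28), pushing the deadline to 2018-03-19.
Nothing else in the chronology tolls or restarts the period.
Filing on 2018-06-19 missed the 2018-03-19 deadline — the action is time-barred.

TIME-BARRED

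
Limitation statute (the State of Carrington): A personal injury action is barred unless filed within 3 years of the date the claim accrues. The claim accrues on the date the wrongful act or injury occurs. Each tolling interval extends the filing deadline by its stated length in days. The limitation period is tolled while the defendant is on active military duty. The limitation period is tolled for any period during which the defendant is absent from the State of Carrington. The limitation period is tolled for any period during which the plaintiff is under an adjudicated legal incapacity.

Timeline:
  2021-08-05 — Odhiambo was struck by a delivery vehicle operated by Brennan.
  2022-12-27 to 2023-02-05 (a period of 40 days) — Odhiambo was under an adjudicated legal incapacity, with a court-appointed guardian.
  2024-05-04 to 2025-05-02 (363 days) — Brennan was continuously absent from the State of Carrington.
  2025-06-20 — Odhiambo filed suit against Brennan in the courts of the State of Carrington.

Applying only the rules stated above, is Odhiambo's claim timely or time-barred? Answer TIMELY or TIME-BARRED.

The claim accrued on 2021-08-05, when the wrongful act occurred.
The untolled deadline — 3 years after 2021-08-05 — is 2024-08-05.
Because the plaintiff's legal incapacity ran from 2022-12-27 to 2023-02-05, the deadline is extended by 40 days to 2024-09-14.
Because the defendant's absence from the jurisdiction ran from 2024-05-04 to 2025-05-02, the deadline is extended by 363 days to 2025-09-12.
Odhiambo filed on 2025-06-20, before the 2025-09-12 deadline, so the action is timely.

TIMELY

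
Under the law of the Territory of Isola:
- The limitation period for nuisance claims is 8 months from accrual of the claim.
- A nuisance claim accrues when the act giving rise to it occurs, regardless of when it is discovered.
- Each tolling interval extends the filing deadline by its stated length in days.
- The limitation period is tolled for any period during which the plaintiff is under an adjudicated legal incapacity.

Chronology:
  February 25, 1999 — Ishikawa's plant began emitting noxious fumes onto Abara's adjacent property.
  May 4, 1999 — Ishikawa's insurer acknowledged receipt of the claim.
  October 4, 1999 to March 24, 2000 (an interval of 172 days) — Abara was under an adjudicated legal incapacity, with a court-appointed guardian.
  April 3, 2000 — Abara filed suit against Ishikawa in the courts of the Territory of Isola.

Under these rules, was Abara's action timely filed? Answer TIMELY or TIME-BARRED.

The claim accrued on February 25, 1999, the date of the act.
The untolled deadline — 8 months after February 25, 1999 — is October 25, 1999.
The period was tolled for 172 days by the plaintiff's legal incapacity (October 4, 1999 to March 24, 2000), pushing the deadline to April 14, 2000.
The other events in the timeline have no effect on the limitation period under the stated rules.
Filing on April 3, 2000 beat the April 14, 2000 deadline — the action is timely.

TIMELY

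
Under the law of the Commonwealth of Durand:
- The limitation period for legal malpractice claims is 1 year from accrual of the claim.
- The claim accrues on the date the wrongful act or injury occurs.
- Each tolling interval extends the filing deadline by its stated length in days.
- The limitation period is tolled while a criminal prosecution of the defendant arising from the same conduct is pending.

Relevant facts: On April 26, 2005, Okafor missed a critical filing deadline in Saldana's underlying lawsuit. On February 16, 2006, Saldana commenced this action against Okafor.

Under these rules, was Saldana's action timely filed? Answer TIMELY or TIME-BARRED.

The claim accrued on April 26, 2005, when the wrongful act occurred.
1 year from April 26, 2005 is April 26, 2006.
Filing on February 16, 2006 beat the April 26, 2006 deadline — the action is timely.

TIMELY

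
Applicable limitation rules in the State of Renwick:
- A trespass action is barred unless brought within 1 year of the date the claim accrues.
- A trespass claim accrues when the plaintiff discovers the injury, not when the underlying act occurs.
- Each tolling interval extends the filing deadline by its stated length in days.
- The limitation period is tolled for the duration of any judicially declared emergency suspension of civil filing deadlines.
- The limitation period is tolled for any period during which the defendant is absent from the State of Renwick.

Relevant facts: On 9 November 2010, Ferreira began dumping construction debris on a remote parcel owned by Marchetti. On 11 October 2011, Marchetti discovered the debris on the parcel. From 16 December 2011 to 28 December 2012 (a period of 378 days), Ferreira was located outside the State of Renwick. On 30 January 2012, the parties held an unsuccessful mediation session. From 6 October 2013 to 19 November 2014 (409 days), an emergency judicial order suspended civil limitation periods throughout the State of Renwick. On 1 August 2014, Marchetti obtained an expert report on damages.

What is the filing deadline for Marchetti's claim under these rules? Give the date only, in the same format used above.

Under the discovery rule, the claim accrued on 11 October 2011, when Marchetti discovered the injury — not on the 9 November 2010 date of the underlying act.
Adding the 1 year base period to 11 October 2011 gives a deadline of 11 October 2012, before any tolling.
The defendant's absence from the jurisdiction from 16 December 2011 to 28 December 2012 tolled the period for 378 days, extending the deadline to 24 October 2013.
The period was tolled for 409 days by the emergency suspension of filing deadlines (6 October 2013 to 19 November 2014), pushing the deadline to 7 December 2014.
Nothing else in the chronology tolls or restarts the period.

7 December 2014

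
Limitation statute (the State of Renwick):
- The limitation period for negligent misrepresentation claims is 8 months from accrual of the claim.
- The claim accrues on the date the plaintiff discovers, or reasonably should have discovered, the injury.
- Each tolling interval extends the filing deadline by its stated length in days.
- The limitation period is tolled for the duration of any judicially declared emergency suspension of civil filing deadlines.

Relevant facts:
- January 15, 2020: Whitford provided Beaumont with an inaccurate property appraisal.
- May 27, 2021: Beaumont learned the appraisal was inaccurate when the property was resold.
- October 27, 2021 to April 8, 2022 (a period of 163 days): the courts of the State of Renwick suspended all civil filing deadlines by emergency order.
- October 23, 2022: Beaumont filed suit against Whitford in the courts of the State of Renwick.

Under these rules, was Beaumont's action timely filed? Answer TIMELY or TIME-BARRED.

TIME-BARRED

Accrual is tied to discovery, so the period began on May 27, 2021 rather than on January 15, 2020 when the act occurred.
The untolled deadline — 8 months after May 27, 2021 — is January 27, 2022.
The period was tolled for 163 days by the emergency suspension of filing deadlines (October 27, 2021 to April 8, 2022), pushing the deadline to July 9, 2022.
Beaumont filed on October 23, 2022, after the July 9, 2022 deadline, so the action is time-barred.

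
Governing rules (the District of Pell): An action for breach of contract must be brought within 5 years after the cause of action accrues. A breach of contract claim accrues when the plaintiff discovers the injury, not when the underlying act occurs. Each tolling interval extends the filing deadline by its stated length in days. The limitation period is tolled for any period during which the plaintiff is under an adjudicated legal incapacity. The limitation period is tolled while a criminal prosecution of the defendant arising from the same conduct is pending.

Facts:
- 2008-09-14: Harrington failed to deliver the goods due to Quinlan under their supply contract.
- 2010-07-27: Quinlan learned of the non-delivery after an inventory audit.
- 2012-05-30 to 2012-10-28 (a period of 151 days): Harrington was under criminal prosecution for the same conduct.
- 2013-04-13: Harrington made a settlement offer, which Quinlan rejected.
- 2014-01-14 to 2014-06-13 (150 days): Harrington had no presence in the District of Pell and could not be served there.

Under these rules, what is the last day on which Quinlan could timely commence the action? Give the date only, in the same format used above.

2015-12-25

The claim did not accrue until Quinlan discovered the injury on 2010-07-27; the 2008-09-14 act date does not start the clock under the stated rule.
The untolled deadline — 5 years after 2010-07-27 — is 2015-07-27.
Because the pending criminal prosecution ran from 2012-05-30 to 2012-10-28, the deadline is extended by 151 days to 2015-12-25.
No stated provision tolls the period for the defendant's absence, so the interval from 2014-01-14 to 2014-06-13 has no effect on the deadline.
None of the other events listed affects the running of the period under the stated rules.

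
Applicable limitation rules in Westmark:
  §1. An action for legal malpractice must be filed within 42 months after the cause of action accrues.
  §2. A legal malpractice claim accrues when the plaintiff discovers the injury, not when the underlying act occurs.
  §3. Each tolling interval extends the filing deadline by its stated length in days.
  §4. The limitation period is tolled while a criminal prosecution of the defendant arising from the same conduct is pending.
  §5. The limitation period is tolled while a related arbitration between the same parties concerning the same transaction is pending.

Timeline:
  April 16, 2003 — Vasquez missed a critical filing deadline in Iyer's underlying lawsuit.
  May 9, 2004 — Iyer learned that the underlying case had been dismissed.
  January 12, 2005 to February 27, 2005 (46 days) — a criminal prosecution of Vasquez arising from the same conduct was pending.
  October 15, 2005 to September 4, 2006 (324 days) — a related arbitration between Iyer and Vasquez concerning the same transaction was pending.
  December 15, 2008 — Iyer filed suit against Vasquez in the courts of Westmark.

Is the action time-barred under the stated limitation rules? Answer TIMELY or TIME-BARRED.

TIME-BARRED

Under the discovery rule, the claim accrued on May 9, 2004, when Iyer discovered the injury — not on the April 16, 2003 date of the underlying act.
42 months from May 9, 2004 is November 9, 2007.
The pending criminal prosecution from January 12, 2005 to February 27, 2005 tolled the period for 46 days, extending the deadline to December 25, 2007.
The period was tolled for 324 days by the pending related arbitration (October 15, 2005 to September 4, 2006), pushing the deadline to November 13, 2008.
Filing on December 15, 2008 missed the November 13, 2008 deadline — the action is time-barred.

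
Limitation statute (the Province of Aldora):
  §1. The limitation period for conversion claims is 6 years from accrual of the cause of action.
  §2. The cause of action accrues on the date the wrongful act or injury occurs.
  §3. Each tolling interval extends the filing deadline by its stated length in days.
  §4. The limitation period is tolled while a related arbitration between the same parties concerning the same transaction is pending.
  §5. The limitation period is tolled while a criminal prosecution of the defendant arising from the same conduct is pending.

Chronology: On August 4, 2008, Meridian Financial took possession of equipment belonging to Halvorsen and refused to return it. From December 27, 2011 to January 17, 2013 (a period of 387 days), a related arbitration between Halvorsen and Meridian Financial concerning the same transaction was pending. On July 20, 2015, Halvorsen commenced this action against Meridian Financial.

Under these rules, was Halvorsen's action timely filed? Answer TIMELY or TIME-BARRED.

TIMELY

The cause of action accrued on August 4, 2008, the date of the act.
Adding the 6 years base period to August 4, 2008 gives a deadline of August 4, 2014, before any tolling.
The period was tolled for 387 days by the pending related arbitration (December 27, 2011 to January 17, 2013), pushing the deadline to August 26, 2015.
Filing on July 20, 2015 beat the August 26, 2015 deadline — the action is timely.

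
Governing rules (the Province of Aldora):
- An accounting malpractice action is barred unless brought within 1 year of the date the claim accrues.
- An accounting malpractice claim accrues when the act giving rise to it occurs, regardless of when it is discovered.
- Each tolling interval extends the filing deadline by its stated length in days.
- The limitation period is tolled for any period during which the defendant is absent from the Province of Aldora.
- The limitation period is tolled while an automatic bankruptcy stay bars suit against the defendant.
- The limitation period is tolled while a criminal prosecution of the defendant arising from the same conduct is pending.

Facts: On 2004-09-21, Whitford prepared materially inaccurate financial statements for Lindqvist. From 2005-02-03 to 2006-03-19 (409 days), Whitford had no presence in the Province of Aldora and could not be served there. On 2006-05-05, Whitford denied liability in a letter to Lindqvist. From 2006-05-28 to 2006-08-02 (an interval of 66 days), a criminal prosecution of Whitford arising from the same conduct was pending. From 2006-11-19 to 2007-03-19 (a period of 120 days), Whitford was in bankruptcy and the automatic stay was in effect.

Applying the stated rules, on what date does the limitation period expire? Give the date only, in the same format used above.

2007-05-09

The claim accrued on 2004-09-21, when the wrongful act occurred.
Adding the 1 year base period to 2004-09-21 gives a deadline of 2005-09-21, before any tolling.
The defendant's absence from the jurisdiction from 2005-02-03 to 2006-03-19 tolled the period for 409 days, extending the deadline to 2006-11-04.
Because the pending criminal prosecution ran from 2006-05-28 to 2006-08-02, the deadline is extended by 66 days to 2007-01-09.
Because the automatic bankruptcy stay ran from 2006-11-19 to 2007-03-19, the deadline is extended by 120 days to 2007-05-09.
Nothing else in the chronology tolls or restarts the period.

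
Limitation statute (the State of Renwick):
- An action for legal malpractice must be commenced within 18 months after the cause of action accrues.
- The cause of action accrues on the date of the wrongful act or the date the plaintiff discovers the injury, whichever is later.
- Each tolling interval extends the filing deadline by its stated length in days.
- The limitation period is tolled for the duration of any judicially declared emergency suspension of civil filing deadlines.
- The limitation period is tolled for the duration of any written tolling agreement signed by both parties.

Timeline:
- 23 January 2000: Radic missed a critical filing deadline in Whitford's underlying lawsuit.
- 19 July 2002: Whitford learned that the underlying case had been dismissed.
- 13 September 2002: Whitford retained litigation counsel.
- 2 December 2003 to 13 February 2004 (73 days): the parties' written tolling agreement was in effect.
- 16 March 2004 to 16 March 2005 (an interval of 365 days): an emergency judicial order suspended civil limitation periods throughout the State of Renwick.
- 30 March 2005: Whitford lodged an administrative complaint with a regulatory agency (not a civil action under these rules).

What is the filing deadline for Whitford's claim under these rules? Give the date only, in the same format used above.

The claim accrued on 19 July 2002 — the later of the 23 January 2000 act and the 19 July 2002 discovery.
18 months from 19 July 2002 is 19 January 2004.
The written tolling agreement from 2 December 2003 to 13 February 2004 tolled the period for 73 days, extending the deadline to 1 April 2004.
Because the emergency suspension of filing deadlines ran from 16 March 2004 to 16 March 2005, the deadline is extended by 365 days to 1 April 2005.
Nothing else in the chronology tolls or restarts the period.

1 April 2005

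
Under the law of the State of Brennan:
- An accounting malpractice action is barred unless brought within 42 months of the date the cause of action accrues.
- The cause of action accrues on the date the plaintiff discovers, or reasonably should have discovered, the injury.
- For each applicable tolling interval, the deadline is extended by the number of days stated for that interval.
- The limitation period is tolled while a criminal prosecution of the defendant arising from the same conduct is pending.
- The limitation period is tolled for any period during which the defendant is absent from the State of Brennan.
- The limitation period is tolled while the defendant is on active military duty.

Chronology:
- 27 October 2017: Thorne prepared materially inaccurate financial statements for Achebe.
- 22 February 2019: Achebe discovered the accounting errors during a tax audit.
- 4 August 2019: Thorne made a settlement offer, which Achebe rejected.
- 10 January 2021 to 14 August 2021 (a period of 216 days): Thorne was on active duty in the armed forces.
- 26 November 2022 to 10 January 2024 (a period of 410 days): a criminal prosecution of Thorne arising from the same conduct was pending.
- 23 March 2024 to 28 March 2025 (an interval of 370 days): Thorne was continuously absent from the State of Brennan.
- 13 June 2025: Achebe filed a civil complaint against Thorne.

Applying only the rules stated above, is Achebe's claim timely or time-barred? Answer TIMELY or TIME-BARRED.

Under the discovery rule, the claim accrued on 22 February 2019, when Achebe discovered the injury — not on the 27 October 2017 date of the underlying act.
Adding the 42 months base period to 22 February 2019 gives a deadline of 22 August 2022, before any tolling.
The defendant's active military service from 10 January 2021 to 14 August 2021 tolled the period for 216 days, extending the deadline to 26 March 2023.
Because the pending criminal prosecution ran from 26 November 2022 to 10 January 2024, the deadline is extended by 410 days to 9 May 2024.
Because the defendant's absence from the jurisdiction ran from 23 March 2024 to 28 March 2025, the deadline is extended by 370 days to 14 May 2025.
Nothing else in the chronology tolls or restarts the period.
Achebe filed on 13 June 2025, after the 14 May 2025 deadline, so the action is time-barred.

TIME-BARRED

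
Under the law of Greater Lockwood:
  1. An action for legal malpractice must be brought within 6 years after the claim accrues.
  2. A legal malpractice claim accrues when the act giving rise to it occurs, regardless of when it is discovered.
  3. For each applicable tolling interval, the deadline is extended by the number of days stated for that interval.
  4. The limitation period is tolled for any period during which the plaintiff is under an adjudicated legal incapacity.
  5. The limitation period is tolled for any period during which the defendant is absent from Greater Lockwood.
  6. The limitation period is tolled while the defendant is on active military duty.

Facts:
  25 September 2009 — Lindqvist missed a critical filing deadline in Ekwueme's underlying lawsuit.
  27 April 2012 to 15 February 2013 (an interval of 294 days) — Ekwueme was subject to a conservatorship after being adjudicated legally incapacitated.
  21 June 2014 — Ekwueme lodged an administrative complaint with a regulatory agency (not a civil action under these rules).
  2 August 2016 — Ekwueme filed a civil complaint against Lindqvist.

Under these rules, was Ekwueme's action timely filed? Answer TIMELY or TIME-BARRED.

TIME-BARRED

The limitation period began to run on 25 September 2009.
6 years from 25 September 2009 is 25 September 2015.
The plaintiff's legal incapacity from 27 April 2012 to 15 February 2013 tolled the period for 294 days, extending the deadline to 15 July 2016.
Nothing else in the chronology tolls or restarts the period.
Filing on 2 August 2016 missed the 15 July 2016 deadline — the action is time-barred.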